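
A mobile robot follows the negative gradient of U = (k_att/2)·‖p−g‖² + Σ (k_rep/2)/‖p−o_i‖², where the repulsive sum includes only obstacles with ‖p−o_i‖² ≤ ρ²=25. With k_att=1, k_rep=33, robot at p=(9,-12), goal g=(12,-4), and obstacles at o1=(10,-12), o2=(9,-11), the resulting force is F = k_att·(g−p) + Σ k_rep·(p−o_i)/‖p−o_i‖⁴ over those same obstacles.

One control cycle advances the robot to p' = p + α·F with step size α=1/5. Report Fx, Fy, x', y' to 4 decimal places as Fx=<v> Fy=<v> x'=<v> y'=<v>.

Fx=-30.0000 Fy=-25.0000 x'=3.0000 y'=-17.0000

F_att = 1·(g−p) = 1·(3,8) = (3.0000,8.0000)
o1: d²=1 ≤ ρ²=25; F_rep = 33·(-1,0)/1² = (-33.0000,0.0000)
o2: d²=1 ≤ ρ²=25; F_rep = 33·(0,-1)/1² = (0.0000,-33.0000)
F = F_att + ΣF_rep = (-30.0000,-25.0000)
p' = p + 1/5·F = (3.0000,-17.0000)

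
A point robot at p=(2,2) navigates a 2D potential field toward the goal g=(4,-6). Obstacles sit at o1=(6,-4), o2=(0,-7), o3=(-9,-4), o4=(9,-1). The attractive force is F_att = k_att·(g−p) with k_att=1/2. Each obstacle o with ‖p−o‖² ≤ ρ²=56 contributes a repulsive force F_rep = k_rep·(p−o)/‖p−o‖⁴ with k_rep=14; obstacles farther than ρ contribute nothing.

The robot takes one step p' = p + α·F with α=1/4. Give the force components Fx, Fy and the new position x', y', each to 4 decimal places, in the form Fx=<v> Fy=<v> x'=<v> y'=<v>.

F_att = 1/2·(g−p) = 1/2·(2,-8) = (1.0000,-4.0000)
o1: d²=52 ≤ ρ²=56; F_rep = 14·(-4,6)/52² = (-0.0207,0.0311)
o2: d²=85 > ρ²=56 → inactive
o3: d²=157 > ρ²=56 → inactive
o4: d²=58 > ρ²=56 → inactive
F = F_att + ΣF_rep = (0.9793,-3.9689)
p' = p + 1/4·F = (2.2448,1.0078)

Fx=0.9793 Fy=-3.9689 x'=2.2448 y'=1.0078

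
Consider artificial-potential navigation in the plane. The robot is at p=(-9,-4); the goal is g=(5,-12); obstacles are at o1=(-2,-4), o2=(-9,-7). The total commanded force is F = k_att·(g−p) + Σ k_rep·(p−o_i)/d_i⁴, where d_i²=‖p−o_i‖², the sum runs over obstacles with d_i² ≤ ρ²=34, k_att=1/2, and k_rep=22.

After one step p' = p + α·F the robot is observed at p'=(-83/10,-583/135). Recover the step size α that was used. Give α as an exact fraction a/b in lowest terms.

F_att = 1/2·(g−p) = 1/2·(14,-8) = (7.0000,-4.0000)
o1: d²=49 > ρ²=34 → inactive
o2: d²=9 ≤ ρ²=34; F_rep = 22·(0,3)/9² = (0.0000,0.8148)
F = F_att + ΣF_rep = (7.0000,-3.1852)
Δp = p'−p = (0.7000,-0.3185); α = Δx/Fx = (7/10) / (7) = 1/10
check: Δy/Fy = (-43/135) / (-86/27) = 1/10 ✓

α = 1/10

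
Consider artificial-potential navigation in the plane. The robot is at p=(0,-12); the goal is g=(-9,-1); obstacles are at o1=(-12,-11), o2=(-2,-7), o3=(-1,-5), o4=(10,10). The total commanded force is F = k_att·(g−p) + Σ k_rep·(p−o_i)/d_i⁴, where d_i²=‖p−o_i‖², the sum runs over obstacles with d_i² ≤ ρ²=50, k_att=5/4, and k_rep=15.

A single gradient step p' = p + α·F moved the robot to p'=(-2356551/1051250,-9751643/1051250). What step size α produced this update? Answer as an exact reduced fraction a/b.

α = 1/5

F_att = 5/4·(g−p) = 5/4·(-9,11) = (-11.2500,13.7500)
o1: d²=145 > ρ²=50 → inactive
o2: d²=29 ≤ ρ²=50; F_rep = 15·(2,-5)/29² = (0.0357,-0.0892)
o3: d²=50 ≤ ρ²=50; F_rep = 15·(1,-7)/50² = (0.0060,-0.0420)
o4: d²=584 > ρ²=50 → inactive
F = F_att + ΣF_rep = (-11.2083,13.6188)
Δp = p'−p = (-2.2417,2.7238); α = Δx/Fx = (-2356551/1051250) / (-2356551/210250) = 1/5
check: Δy/Fy = (2863357/1051250) / (2863357/210250) = 1/5 ✓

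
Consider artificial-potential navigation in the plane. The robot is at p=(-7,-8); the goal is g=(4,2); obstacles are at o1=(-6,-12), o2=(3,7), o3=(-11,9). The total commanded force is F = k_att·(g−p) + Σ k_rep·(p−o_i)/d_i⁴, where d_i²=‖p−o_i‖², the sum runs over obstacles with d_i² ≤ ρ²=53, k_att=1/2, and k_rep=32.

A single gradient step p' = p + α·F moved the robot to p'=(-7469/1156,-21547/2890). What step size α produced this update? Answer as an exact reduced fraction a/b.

F_att = 1/2·(g−p) = 1/2·(11,10) = (5.5000,5.0000)
o1: d²=17 ≤ ρ²=53; F_rep = 32·(-1,4)/17² = (-0.1107,0.4429)
o2: d²=325 > ρ²=53 → inactive
o3: d²=305 > ρ²=53 → inactive
F = F_att + ΣF_rep = (5.3893,5.4429)
Δp = p'−p = (0.5389,0.5443); α = Δx/Fx = (623/1156) / (3115/578) = 1/10
check: Δy/Fy = (1573/2890) / (1573/289) = 1/10 ✓

α = 1/10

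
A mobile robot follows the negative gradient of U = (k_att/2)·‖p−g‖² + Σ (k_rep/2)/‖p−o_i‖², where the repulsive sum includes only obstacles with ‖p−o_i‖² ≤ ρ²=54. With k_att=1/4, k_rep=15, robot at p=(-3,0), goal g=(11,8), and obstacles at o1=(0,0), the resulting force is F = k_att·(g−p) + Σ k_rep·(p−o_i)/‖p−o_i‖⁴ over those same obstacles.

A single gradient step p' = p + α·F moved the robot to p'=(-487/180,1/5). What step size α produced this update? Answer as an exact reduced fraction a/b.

F_att = 1/4·(g−p) = 1/4·(14,8) = (3.5000,2.0000)
o1: d²=9 ≤ ρ²=54; F_rep = 15·(-3,0)/9² = (-0.5556,0.0000)
F = F_att + ΣF_rep = (2.9444,2.0000)
Δp = p'−p = (0.2944,0.2000); α = Δx/Fx = (53/180) / (53/18) = 1/10
check: Δy/Fy = (1/5) / (2) = 1/10 ✓

α = 1/10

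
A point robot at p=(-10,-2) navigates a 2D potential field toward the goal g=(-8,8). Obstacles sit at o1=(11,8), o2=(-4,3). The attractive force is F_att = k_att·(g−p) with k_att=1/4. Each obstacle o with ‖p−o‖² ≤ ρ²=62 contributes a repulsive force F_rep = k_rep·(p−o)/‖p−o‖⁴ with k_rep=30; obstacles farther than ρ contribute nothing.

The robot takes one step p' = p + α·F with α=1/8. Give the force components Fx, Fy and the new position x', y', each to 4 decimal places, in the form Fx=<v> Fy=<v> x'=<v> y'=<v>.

F_att = 1/4·(g−p) = 1/4·(2,10) = (0.5000,2.5000)
o1: d²=541 > ρ²=62 → inactive
o2: d²=61 ≤ ρ²=62; F_rep = 30·(-6,-5)/61² = (-0.0484,-0.0403)
F = F_att + ΣF_rep = (0.4516,2.4597)
p' = p + 1/8·F = (-9.9435,-1.6925)

Fx=0.4516 Fy=2.4597 x'=-9.9435 y'=-1.6925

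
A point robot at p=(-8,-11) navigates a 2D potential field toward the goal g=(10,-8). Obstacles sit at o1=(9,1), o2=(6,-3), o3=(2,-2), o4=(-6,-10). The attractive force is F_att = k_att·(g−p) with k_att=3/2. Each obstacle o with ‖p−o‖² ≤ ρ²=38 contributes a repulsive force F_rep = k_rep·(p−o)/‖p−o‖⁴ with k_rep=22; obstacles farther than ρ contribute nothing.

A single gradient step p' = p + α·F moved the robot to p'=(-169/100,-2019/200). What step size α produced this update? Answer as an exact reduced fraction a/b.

F_att = 3/2·(g−p) = 3/2·(18,3) = (27.0000,4.5000)
o1: d²=433 > ρ²=38 → inactive
o2: d²=260 > ρ²=38 → inactive
o3: d²=181 > ρ²=38 → inactive
o4: d²=5 ≤ ρ²=38; F_rep = 22·(-2,-1)/5² = (-1.7600,-0.8800)
F = F_att + ΣF_rep = (25.2400,3.6200)
Δp = p'−p = (6.3100,0.9050); α = Δx/Fx = (631/100) / (631/25) = 1/4
check: Δy/Fy = (181/200) / (181/50) = 1/4 ✓

α = 1/4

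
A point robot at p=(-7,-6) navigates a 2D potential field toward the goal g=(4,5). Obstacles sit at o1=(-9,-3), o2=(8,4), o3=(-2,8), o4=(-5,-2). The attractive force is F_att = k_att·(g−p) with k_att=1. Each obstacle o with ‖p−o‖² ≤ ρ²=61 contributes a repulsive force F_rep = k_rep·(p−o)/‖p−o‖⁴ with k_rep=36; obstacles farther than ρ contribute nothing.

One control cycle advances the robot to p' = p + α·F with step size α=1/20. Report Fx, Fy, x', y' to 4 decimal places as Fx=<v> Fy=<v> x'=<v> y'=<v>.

Fx=11.2460 Fy=10.0009 x'=-6.4377 y'=-5.5000

F_att = 1·(g−p) = 1·(11,11) = (11.0000,11.0000)
o1: d²=13 ≤ ρ²=61; F_rep = 36·(2,-3)/13² = (0.4260,-0.6391)
o2: d²=325 > ρ²=61 → inactive
o3: d²=221 > ρ²=61 → inactive
o4: d²=20 ≤ ρ²=61; F_rep = 36·(-2,-4)/20² = (-0.1800,-0.3600)
F = F_att + ΣF_rep = (11.2460,10.0009)
p' = p + 1/20·F = (-6.4377,-5.5000)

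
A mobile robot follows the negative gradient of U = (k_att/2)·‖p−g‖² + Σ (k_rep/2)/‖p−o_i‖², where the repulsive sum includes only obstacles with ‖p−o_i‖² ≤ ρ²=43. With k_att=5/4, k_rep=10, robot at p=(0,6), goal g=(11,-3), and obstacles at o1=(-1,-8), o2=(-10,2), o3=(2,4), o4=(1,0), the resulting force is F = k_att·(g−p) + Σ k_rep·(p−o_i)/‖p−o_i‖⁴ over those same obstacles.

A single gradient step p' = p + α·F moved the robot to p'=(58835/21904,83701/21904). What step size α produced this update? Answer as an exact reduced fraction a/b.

F_att = 5/4·(g−p) = 5/4·(11,-9) = (13.7500,-11.2500)
o1: d²=197 > ρ²=43 → inactive
o2: d²=116 > ρ²=43 → inactive
o3: d²=8 ≤ ρ²=43; F_rep = 10·(-2,2)/8² = (-0.3125,0.3125)
o4: d²=37 ≤ ρ²=43; F_rep = 10·(-1,6)/37² = (-0.0073,0.0438)
F = F_att + ΣF_rep = (13.4302,-10.8937)
Δp = p'−p = (2.6860,-2.1787); α = Δx/Fx = (58835/21904) / (294175/21904) = 1/5
check: Δy/Fy = (-47723/21904) / (-238615/21904) = 1/5 ✓

α = 1/5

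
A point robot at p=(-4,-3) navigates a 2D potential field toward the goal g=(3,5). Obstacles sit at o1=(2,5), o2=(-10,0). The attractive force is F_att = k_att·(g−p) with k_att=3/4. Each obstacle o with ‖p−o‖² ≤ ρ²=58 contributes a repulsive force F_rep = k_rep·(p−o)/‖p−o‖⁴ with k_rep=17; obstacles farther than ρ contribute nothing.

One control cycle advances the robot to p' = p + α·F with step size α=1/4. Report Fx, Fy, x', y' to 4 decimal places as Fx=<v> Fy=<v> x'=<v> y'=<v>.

Fx=5.3004 Fy=5.9748 x'=-2.6749 y'=-1.5063

F_att = 3/4·(g−p) = 3/4·(7,8) = (5.2500,6.0000)
o1: d²=100 > ρ²=58 → inactive
o2: d²=45 ≤ ρ²=58; F_rep = 17·(6,-3)/45² = (0.0504,-0.0252)
F = F_att + ΣF_rep = (5.3004,5.9748)
p' = p + 1/4·F = (-2.6749,-1.5063)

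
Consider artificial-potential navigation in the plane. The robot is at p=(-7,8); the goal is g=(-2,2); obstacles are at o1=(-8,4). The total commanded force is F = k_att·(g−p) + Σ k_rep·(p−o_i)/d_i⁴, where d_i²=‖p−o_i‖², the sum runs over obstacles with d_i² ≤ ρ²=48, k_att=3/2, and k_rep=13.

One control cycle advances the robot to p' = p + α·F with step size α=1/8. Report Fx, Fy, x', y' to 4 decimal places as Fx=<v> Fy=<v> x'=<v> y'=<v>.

Fx=7.5450 Fy=-8.8201 x'=-6.0569 y'=6.8975

F_att = 3/2·(g−p) = 3/2·(5,-6) = (7.5000,-9.0000)
o1: d²=17 ≤ ρ²=48; F_rep = 13·(1,4)/17² = (0.0450,0.1799)
F = F_att + ΣF_rep = (7.5450,-8.8201)
p' = p + 1/8·F = (-6.0569,6.8975)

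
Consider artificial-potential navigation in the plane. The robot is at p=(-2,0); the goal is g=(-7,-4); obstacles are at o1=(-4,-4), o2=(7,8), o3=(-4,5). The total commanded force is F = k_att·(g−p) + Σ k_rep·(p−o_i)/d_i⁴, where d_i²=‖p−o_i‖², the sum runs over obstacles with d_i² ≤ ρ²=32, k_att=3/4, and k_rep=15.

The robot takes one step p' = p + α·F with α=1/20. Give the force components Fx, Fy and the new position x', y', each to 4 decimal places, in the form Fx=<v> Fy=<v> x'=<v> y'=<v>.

F_att = 3/4·(g−p) = 3/4·(-5,-4) = (-3.7500,-3.0000)
o1: d²=20 ≤ ρ²=32; F_rep = 15·(2,4)/20² = (0.0750,0.1500)
o2: d²=145 > ρ²=32 → inactive
o3: d²=29 ≤ ρ²=32; F_rep = 15·(2,-5)/29² = (0.0357,-0.0892)
F = F_att + ΣF_rep = (-3.6393,-2.9392)
p' = p + 1/20·F = (-2.1820,-0.1470)

Fx=-3.6393 Fy=-2.9392 x'=-2.1820 y'=-0.1470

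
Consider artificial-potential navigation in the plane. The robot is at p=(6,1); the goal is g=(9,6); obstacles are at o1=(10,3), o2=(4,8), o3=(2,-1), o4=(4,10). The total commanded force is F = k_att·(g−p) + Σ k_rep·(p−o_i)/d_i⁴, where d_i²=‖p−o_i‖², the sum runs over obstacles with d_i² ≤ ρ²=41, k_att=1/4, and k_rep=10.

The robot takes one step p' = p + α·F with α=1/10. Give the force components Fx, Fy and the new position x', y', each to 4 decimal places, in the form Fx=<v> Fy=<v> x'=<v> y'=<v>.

Fx=0.7500 Fy=1.2500 x'=6.0750 y'=1.1250

F_att = 1/4·(g−p) = 1/4·(3,5) = (0.7500,1.2500)
o1: d²=20 ≤ ρ²=41; F_rep = 10·(-4,-2)/20² = (-0.1000,-0.0500)
o2: d²=53 > ρ²=41 → inactive
o3: d²=20 ≤ ρ²=41; F_rep = 10·(4,2)/20² = (0.1000,0.0500)
o4: d²=85 > ρ²=41 → inactive
F = F_att + ΣF_rep = (0.7500,1.2500)
p' = p + 1/10·F = (6.0750,1.1250)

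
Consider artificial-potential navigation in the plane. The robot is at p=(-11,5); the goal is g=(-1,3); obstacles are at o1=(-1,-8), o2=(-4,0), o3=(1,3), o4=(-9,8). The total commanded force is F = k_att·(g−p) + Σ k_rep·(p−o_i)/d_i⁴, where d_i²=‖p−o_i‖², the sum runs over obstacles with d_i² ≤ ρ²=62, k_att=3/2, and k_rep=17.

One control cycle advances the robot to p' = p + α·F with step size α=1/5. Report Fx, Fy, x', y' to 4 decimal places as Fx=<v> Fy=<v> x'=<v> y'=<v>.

Fx=14.7988 Fy=-3.3018 x'=-8.0402 y'=4.3396

F_att = 3/2·(g−p) = 3/2·(10,-2) = (15.0000,-3.0000)
o1: d²=269 > ρ²=62 → inactive
o2: d²=74 > ρ²=62 → inactive
o3: d²=148 > ρ²=62 → inactive
o4: d²=13 ≤ ρ²=62; F_rep = 17·(-2,-3)/13² = (-0.2012,-0.3018)
F = F_att + ΣF_rep = (14.7988,-3.3018)
p' = p + 1/5·F = (-8.0402,4.3396)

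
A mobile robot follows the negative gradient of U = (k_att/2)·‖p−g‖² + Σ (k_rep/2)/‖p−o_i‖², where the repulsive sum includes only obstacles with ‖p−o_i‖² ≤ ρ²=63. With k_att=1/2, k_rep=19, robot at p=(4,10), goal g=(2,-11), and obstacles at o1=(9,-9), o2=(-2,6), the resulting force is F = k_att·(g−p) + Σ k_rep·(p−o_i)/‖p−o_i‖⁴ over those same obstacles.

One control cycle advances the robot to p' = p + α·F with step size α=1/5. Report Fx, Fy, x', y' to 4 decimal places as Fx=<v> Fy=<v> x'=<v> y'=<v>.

Fx=-0.9578 Fy=-10.4719 x'=3.8084 y'=7.9056

F_att = 1/2·(g−p) = 1/2·(-2,-21) = (-1.0000,-10.5000)
o1: d²=386 > ρ²=63 → inactive
o2: d²=52 ≤ ρ²=63; F_rep = 19·(6,4)/52² = (0.0422,0.0281)
F = F_att + ΣF_rep = (-0.9578,-10.4719)
p' = p + 1/5·F = (3.8084,7.9056)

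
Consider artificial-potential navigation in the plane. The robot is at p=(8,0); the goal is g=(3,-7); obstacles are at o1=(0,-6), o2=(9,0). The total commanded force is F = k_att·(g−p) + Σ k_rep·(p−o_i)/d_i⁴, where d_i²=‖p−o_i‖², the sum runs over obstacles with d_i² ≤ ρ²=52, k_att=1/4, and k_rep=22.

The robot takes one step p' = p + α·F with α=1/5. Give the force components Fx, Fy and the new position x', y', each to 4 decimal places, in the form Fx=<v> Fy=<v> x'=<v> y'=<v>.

F_att = 1/4·(g−p) = 1/4·(-5,-7) = (-1.2500,-1.7500)
o1: d²=100 > ρ²=52 → inactive
o2: d²=1 ≤ ρ²=52; F_rep = 22·(-1,0)/1² = (-22.0000,0.0000)
F = F_att + ΣF_rep = (-23.2500,-1.7500)
p' = p + 1/5·F = (3.3500,-0.3500)

Fx=-23.2500 Fy=-1.7500 x'=3.3500 y'=-0.3500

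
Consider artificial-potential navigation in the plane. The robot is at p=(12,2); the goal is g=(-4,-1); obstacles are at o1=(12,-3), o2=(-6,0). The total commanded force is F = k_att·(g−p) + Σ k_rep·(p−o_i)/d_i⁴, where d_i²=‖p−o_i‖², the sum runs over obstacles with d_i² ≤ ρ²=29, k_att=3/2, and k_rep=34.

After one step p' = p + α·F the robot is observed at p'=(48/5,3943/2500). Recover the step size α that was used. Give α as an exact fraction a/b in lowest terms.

α = 1/10

F_att = 3/2·(g−p) = 3/2·(-16,-3) = (-24.0000,-4.5000)
o1: d²=25 ≤ ρ²=29; F_rep = 34·(0,5)/25² = (0.0000,0.2720)
o2: d²=328 > ρ²=29 → inactive
F = F_att + ΣF_rep = (-24.0000,-4.2280)
Δp = p'−p = (-2.4000,-0.4228); α = Δx/Fx = (-12/5) / (-24) = 1/10
check: Δy/Fy = (-1057/2500) / (-1057/250) = 1/10 ✓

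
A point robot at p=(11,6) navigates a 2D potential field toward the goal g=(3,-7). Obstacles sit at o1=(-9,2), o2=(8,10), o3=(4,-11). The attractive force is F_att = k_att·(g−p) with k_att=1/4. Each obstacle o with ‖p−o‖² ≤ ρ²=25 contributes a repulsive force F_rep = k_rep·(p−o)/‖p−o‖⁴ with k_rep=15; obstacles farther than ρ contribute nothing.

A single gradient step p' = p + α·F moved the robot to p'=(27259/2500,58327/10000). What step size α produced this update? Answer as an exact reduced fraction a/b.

α = 1/20

F_att = 1/4·(g−p) = 1/4·(-8,-13) = (-2.0000,-3.2500)
o1: d²=416 > ρ²=25 → inactive
o2: d²=25 ≤ ρ²=25; F_rep = 15·(3,-4)/25² = (0.0720,-0.0960)
o3: d²=338 > ρ²=25 → inactive
F = F_att + ΣF_rep = (-1.9280,-3.3460)
Δp = p'−p = (-0.0964,-0.1673); α = Δx/Fx = (-241/2500) / (-241/125) = 1/20
check: Δy/Fy = (-1673/10000) / (-1673/500) = 1/20 ✓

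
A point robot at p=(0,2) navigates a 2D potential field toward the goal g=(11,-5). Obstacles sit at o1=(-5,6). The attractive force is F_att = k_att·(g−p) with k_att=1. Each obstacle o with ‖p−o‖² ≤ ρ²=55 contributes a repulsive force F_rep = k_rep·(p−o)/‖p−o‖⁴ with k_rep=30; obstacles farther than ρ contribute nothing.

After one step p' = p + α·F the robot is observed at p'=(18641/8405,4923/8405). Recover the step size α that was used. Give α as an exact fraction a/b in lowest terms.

α = 1/5

F_att = 1·(g−p) = 1·(11,-7) = (11.0000,-7.0000)
o1: d²=41 ≤ ρ²=55; F_rep = 30·(5,-4)/41² = (0.0892,-0.0714)
F = F_att + ΣF_rep = (11.0892,-7.0714)
Δp = p'−p = (2.2178,-1.4143); α = Δx/Fx = (18641/8405) / (18641/1681) = 1/5
check: Δy/Fy = (-11887/8405) / (-11887/1681) = 1/5 ✓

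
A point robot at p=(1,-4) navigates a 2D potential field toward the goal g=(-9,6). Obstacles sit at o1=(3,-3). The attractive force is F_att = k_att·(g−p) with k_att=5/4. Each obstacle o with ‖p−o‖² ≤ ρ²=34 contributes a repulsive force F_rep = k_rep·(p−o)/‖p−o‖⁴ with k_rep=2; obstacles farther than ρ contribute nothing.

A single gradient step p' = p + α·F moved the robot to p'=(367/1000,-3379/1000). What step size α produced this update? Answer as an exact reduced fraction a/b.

F_att = 5/4·(g−p) = 5/4·(-10,10) = (-12.5000,12.5000)
o1: d²=5 ≤ ρ²=34; F_rep = 2·(-2,-1)/5² = (-0.1600,-0.0800)
F = F_att + ΣF_rep = (-12.6600,12.4200)
Δp = p'−p = (-0.6330,0.6210); α = Δx/Fx = (-633/1000) / (-633/50) = 1/20
check: Δy/Fy = (621/1000) / (621/50) = 1/20 ✓

α = 1/20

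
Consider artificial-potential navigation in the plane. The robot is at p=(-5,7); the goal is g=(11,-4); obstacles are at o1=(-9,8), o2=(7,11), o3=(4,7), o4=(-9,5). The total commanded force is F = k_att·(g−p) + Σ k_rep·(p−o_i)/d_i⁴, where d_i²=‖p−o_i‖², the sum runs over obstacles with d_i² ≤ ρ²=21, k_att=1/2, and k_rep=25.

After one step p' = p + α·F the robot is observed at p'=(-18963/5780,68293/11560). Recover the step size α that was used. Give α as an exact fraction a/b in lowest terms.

α = 1/5

F_att = 1/2·(g−p) = 1/2·(16,-11) = (8.0000,-5.5000)
o1: d²=17 ≤ ρ²=21; F_rep = 25·(4,-1)/17² = (0.3460,-0.0865)
o2: d²=160 > ρ²=21 → inactive
o3: d²=81 > ρ²=21 → inactive
o4: d²=20 ≤ ρ²=21; F_rep = 25·(4,2)/20² = (0.2500,0.1250)
F = F_att + ΣF_rep = (8.5960,-5.4615)
Δp = p'−p = (1.7192,-1.0923); α = Δx/Fx = (9937/5780) / (9937/1156) = 1/5
check: Δy/Fy = (-12627/11560) / (-12627/2312) = 1/5 ✓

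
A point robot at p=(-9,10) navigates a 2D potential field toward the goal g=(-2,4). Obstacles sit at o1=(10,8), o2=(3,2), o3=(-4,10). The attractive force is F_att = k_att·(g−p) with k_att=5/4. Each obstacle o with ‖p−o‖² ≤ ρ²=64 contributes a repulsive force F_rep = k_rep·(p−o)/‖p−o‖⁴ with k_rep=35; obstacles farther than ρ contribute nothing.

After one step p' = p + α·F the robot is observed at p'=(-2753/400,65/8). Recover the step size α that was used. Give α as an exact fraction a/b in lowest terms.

α = 1/4

F_att = 5/4·(g−p) = 5/4·(7,-6) = (8.7500,-7.5000)
o1: d²=365 > ρ²=64 → inactive
o2: d²=208 > ρ²=64 → inactive
o3: d²=25 ≤ ρ²=64; F_rep = 35·(-5,0)/25² = (-0.2800,0.0000)
F = F_att + ΣF_rep = (8.4700,-7.5000)
Δp = p'−p = (2.1175,-1.8750); α = Δx/Fx = (847/400) / (847/100) = 1/4
check: Δy/Fy = (-15/8) / (-15/2) = 1/4 ✓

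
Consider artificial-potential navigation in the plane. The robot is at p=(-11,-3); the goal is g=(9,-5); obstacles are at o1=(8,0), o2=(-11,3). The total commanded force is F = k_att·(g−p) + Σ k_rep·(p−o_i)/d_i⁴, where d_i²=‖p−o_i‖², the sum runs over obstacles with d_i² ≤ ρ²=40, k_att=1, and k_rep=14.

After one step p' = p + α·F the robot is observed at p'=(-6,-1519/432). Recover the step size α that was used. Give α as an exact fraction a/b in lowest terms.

F_att = 1·(g−p) = 1·(20,-2) = (20.0000,-2.0000)
o1: d²=370 > ρ²=40 → inactive
o2: d²=36 ≤ ρ²=40; F_rep = 14·(0,-6)/36² = (0.0000,-0.0648)
F = F_att + ΣF_rep = (20.0000,-2.0648)
Δp = p'−p = (5.0000,-0.5162); α = Δx/Fx = (5) / (20) = 1/4
check: Δy/Fy = (-223/432) / (-223/108) = 1/4 ✓

α = 1/4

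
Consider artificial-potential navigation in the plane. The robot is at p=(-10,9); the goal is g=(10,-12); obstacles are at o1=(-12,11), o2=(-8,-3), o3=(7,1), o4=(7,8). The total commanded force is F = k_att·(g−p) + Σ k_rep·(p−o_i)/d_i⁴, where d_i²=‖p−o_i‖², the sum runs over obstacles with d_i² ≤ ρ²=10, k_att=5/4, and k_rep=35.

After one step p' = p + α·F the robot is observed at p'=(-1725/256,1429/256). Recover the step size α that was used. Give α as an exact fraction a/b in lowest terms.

α = 1/8

F_att = 5/4·(g−p) = 5/4·(20,-21) = (25.0000,-26.2500)
o1: d²=8 ≤ ρ²=10; F_rep = 35·(2,-2)/8² = (1.0938,-1.0938)
o2: d²=148 > ρ²=10 → inactive
o3: d²=353 > ρ²=10 → inactive
o4: d²=290 > ρ²=10 → inactive
F = F_att + ΣF_rep = (26.0938,-27.3438)
Δp = p'−p = (3.2617,-3.4180); α = Δx/Fx = (835/256) / (835/32) = 1/8
check: Δy/Fy = (-875/256) / (-875/32) = 1/8 ✓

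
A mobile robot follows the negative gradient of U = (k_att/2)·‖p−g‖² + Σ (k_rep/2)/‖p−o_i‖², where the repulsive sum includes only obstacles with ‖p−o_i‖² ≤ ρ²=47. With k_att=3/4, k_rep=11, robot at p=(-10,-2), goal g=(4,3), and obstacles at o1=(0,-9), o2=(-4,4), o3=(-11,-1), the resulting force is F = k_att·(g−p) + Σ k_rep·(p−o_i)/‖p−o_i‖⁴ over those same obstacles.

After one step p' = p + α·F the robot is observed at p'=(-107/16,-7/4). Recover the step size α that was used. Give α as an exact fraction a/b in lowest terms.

α = 1/4

F_att = 3/4·(g−p) = 3/4·(14,5) = (10.5000,3.7500)
o1: d²=149 > ρ²=47 → inactive
o2: d²=72 > ρ²=47 → inactive
o3: d²=2 ≤ ρ²=47; F_rep = 11·(1,-1)/2² = (2.7500,-2.7500)
F = F_att + ΣF_rep = (13.2500,1.0000)
Δp = p'−p = (3.3125,0.2500); α = Δx/Fx = (53/16) / (53/4) = 1/4
check: Δy/Fy = (1/4) / (1) = 1/4 ✓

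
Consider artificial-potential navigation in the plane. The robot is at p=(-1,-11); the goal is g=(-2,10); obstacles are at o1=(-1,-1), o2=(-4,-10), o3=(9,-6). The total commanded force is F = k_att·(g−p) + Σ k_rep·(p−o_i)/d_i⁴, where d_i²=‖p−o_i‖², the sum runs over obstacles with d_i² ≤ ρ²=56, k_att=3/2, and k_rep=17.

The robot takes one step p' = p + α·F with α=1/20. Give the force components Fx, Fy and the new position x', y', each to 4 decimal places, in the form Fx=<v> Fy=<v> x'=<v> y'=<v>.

F_att = 3/2·(g−p) = 3/2·(-1,21) = (-1.5000,31.5000)
o1: d²=100 > ρ²=56 → inactive
o2: d²=10 ≤ ρ²=56; F_rep = 17·(3,-1)/10² = (0.5100,-0.1700)
o3: d²=125 > ρ²=56 → inactive
F = F_att + ΣF_rep = (-0.9900,31.3300)
p' = p + 1/20·F = (-1.0495,-9.4335)

Fx=-0.9900 Fy=31.3300 x'=-1.0495 y'=-9.4335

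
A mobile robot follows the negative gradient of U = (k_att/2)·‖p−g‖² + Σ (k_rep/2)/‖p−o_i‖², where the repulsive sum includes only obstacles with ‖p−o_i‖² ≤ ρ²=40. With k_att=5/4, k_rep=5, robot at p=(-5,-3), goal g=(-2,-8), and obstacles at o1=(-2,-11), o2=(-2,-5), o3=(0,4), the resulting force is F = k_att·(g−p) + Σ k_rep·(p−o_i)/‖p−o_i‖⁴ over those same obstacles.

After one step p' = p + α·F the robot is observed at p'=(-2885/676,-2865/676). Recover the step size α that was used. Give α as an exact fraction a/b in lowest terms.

α = 1/5

F_att = 5/4·(g−p) = 5/4·(3,-5) = (3.7500,-6.2500)
o1: d²=73 > ρ²=40 → inactive
o2: d²=13 ≤ ρ²=40; F_rep = 5·(-3,2)/13² = (-0.0888,0.0592)
o3: d²=74 > ρ²=40 → inactive
F = F_att + ΣF_rep = (3.6612,-6.1908)
Δp = p'−p = (0.7322,-1.2382); α = Δx/Fx = (495/676) / (2475/676) = 1/5
check: Δy/Fy = (-837/676) / (-4185/676) = 1/5 ✓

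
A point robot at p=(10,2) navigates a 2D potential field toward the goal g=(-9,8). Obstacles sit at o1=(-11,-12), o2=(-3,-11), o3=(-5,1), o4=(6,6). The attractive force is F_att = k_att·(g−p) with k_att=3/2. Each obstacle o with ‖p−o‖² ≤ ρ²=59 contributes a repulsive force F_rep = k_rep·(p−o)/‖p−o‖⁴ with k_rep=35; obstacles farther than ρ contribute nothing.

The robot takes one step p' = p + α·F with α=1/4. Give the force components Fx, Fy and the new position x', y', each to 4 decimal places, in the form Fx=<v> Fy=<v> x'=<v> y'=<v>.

Fx=-28.3633 Fy=8.8633 x'=2.9092 y'=4.2158

F_att = 3/2·(g−p) = 3/2·(-19,6) = (-28.5000,9.0000)
o1: d²=637 > ρ²=59 → inactive
o2: d²=338 > ρ²=59 → inactive
o3: d²=226 > ρ²=59 → inactive
o4: d²=32 ≤ ρ²=59; F_rep = 35·(4,-4)/32² = (0.1367,-0.1367)
F = F_att + ΣF_rep = (-28.3633,8.8633)
p' = p + 1/4·F = (2.9092,4.2158)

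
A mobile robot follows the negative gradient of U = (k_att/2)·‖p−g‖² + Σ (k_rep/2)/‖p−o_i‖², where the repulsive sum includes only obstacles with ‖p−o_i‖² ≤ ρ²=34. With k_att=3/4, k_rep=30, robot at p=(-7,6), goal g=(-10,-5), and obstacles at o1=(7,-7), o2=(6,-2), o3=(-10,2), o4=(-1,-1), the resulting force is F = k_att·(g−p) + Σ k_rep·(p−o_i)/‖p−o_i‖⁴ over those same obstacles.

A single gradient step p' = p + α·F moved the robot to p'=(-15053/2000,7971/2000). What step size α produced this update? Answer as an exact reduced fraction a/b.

α = 1/4

F_att = 3/4·(g−p) = 3/4·(-3,-11) = (-2.2500,-8.2500)
o1: d²=365 > ρ²=34 → inactive
o2: d²=233 > ρ²=34 → inactive
o3: d²=25 ≤ ρ²=34; F_rep = 30·(3,4)/25² = (0.1440,0.1920)
o4: d²=85 > ρ²=34 → inactive
F = F_att + ΣF_rep = (-2.1060,-8.0580)
Δp = p'−p = (-0.5265,-2.0145); α = Δx/Fx = (-1053/2000) / (-1053/500) = 1/4
check: Δy/Fy = (-4029/2000) / (-4029/500) = 1/4 ✓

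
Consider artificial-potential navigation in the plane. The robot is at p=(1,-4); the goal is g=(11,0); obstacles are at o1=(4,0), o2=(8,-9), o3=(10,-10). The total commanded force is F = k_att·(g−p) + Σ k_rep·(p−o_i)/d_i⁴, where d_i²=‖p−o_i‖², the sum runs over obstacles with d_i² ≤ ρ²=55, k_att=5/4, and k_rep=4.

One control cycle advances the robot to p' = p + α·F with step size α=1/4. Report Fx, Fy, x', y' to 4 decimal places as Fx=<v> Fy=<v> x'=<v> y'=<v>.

F_att = 5/4·(g−p) = 5/4·(10,4) = (12.5000,5.0000)
o1: d²=25 ≤ ρ²=55; F_rep = 4·(-3,-4)/25² = (-0.0192,-0.0256)
o2: d²=74 > ρ²=55 → inactive
o3: d²=117 > ρ²=55 → inactive
F = F_att + ΣF_rep = (12.4808,4.9744)
p' = p + 1/4·F = (4.1202,-2.7564)

Fx=12.4808 Fy=4.9744 x'=4.1202 y'=-2.7564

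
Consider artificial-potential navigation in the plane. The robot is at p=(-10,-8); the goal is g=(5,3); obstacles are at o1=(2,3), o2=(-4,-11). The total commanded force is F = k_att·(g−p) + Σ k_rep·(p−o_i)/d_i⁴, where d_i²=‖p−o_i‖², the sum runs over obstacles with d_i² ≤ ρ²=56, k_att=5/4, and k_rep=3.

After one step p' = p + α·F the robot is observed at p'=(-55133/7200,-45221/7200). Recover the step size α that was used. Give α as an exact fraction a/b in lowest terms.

F_att = 5/4·(g−p) = 5/4·(15,11) = (18.7500,13.7500)
o1: d²=265 > ρ²=56 → inactive
o2: d²=45 ≤ ρ²=56; F_rep = 3·(-6,3)/45² = (-0.0089,0.0044)
F = F_att + ΣF_rep = (18.7411,13.7544)
Δp = p'−p = (2.3426,1.7193); α = Δx/Fx = (16867/7200) / (16867/900) = 1/8
check: Δy/Fy = (12379/7200) / (12379/900) = 1/8 ✓

α = 1/8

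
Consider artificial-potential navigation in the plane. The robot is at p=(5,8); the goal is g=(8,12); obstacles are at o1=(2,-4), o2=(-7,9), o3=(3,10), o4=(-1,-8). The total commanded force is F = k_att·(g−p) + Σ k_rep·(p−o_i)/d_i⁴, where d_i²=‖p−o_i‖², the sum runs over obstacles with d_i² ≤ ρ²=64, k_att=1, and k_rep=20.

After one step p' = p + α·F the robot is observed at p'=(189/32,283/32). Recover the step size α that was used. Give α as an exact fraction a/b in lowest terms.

α = 1/4

F_att = 1·(g−p) = 1·(3,4) = (3.0000,4.0000)
o1: d²=153 > ρ²=64 → inactive
o2: d²=145 > ρ²=64 → inactive
o3: d²=8 ≤ ρ²=64; F_rep = 20·(2,-2)/8² = (0.6250,-0.6250)
o4: d²=292 > ρ²=64 → inactive
F = F_att + ΣF_rep = (3.6250,3.3750)
Δp = p'−p = (0.9062,0.8438); α = Δx/Fx = (29/32) / (29/8) = 1/4
check: Δy/Fy = (27/32) / (27/8) = 1/4 ✓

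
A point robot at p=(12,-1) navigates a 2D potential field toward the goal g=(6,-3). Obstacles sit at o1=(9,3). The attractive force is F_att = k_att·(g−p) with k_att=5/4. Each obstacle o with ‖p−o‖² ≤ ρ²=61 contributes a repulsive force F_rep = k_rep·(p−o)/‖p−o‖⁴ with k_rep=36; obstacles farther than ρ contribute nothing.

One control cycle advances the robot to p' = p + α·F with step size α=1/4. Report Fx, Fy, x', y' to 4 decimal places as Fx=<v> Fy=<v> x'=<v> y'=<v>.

Fx=-7.3272 Fy=-2.7304 x'=10.1682 y'=-1.6826

F_att = 5/4·(g−p) = 5/4·(-6,-2) = (-7.5000,-2.5000)
o1: d²=25 ≤ ρ²=61; F_rep = 36·(3,-4)/25² = (0.1728,-0.2304)
F = F_att + ΣF_rep = (-7.3272,-2.7304)
p' = p + 1/4·F = (10.1682,-1.6826)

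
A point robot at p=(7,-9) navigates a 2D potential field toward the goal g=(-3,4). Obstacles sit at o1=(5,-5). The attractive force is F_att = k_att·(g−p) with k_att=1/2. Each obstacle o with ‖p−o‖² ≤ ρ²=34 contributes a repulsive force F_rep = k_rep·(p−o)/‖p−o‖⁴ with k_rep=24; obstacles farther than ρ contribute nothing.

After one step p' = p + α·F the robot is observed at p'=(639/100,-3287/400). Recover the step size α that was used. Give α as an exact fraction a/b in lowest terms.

F_att = 1/2·(g−p) = 1/2·(-10,13) = (-5.0000,6.5000)
o1: d²=20 ≤ ρ²=34; F_rep = 24·(2,-4)/20² = (0.1200,-0.2400)
F = F_att + ΣF_rep = (-4.8800,6.2600)
Δp = p'−p = (-0.6100,0.7825); α = Δx/Fx = (-61/100) / (-122/25) = 1/8
check: Δy/Fy = (313/400) / (313/50) = 1/8 ✓

α = 1/8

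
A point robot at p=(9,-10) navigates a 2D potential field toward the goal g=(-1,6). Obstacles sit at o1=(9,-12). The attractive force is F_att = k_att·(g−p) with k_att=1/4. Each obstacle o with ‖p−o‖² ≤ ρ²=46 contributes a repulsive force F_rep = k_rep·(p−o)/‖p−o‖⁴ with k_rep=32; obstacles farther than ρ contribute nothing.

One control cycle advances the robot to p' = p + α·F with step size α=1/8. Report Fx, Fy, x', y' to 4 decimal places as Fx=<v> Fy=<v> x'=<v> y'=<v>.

Fx=-2.5000 Fy=8.0000 x'=8.6875 y'=-9.0000

F_att = 1/4·(g−p) = 1/4·(-10,16) = (-2.5000,4.0000)
o1: d²=4 ≤ ρ²=46; F_rep = 32·(0,2)/4² = (0.0000,4.0000)
F = F_att + ΣF_rep = (-2.5000,8.0000)
p' = p + 1/8·F = (8.6875,-9.0000)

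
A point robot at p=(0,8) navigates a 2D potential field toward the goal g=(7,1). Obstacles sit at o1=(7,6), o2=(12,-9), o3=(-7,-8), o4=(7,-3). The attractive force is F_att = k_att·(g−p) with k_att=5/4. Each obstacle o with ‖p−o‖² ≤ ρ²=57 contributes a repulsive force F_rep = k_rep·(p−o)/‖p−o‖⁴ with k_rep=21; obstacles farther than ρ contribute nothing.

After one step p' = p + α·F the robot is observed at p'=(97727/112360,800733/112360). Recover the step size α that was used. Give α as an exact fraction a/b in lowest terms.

α = 1/10

F_att = 5/4·(g−p) = 5/4·(7,-7) = (8.7500,-8.7500)
o1: d²=53 ≤ ρ²=57; F_rep = 21·(-7,2)/53² = (-0.0523,0.0150)
o2: d²=433 > ρ²=57 → inactive
o3: d²=305 > ρ²=57 → inactive
o4: d²=170 > ρ²=57 → inactive
F = F_att + ΣF_rep = (8.6977,-8.7350)
Δp = p'−p = (0.8698,-0.8735); α = Δx/Fx = (97727/112360) / (97727/11236) = 1/10
check: Δy/Fy = (-98147/112360) / (-98147/11236) = 1/10 ✓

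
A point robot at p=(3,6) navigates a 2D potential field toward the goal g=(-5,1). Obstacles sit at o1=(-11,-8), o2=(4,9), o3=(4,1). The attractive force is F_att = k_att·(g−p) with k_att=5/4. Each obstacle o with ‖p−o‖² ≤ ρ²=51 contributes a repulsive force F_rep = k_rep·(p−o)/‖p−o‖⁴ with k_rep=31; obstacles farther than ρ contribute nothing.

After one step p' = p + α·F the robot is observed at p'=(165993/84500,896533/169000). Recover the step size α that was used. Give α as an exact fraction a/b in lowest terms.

F_att = 5/4·(g−p) = 5/4·(-8,-5) = (-10.0000,-6.2500)
o1: d²=392 > ρ²=51 → inactive
o2: d²=10 ≤ ρ²=51; F_rep = 31·(-1,-3)/10² = (-0.3100,-0.9300)
o3: d²=26 ≤ ρ²=51; F_rep = 31·(-1,5)/26² = (-0.0459,0.2293)
F = F_att + ΣF_rep = (-10.3559,-6.9507)
Δp = p'−p = (-1.0356,-0.6951); α = Δx/Fx = (-87507/84500) / (-87507/8450) = 1/10
check: Δy/Fy = (-117467/169000) / (-117467/16900) = 1/10 ✓

α = 1/10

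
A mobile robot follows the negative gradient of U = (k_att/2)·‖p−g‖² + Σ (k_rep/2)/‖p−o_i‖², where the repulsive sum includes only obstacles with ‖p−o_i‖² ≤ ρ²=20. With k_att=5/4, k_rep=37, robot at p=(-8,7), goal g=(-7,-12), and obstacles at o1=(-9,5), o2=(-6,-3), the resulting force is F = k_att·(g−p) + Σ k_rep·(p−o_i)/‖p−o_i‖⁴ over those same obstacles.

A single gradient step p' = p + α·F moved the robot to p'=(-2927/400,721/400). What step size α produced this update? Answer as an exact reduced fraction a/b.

F_att = 5/4·(g−p) = 5/4·(1,-19) = (1.2500,-23.7500)
o1: d²=5 ≤ ρ²=20; F_rep = 37·(1,2)/5² = (1.4800,2.9600)
o2: d²=104 > ρ²=20 → inactive
F = F_att + ΣF_rep = (2.7300,-20.7900)
Δp = p'−p = (0.6825,-5.1975); α = Δx/Fx = (273/400) / (273/100) = 1/4
check: Δy/Fy = (-2079/400) / (-2079/100) = 1/4 ✓

α = 1/4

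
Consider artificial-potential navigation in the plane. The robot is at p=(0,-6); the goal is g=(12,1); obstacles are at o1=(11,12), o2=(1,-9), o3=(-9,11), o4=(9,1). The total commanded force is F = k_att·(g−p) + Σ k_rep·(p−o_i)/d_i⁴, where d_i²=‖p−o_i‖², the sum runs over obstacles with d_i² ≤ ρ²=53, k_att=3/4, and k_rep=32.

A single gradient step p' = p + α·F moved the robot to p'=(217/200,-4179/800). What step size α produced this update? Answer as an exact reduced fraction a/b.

α = 1/8

F_att = 3/4·(g−p) = 3/4·(12,7) = (9.0000,5.2500)
o1: d²=445 > ρ²=53 → inactive
o2: d²=10 ≤ ρ²=53; F_rep = 32·(-1,3)/10² = (-0.3200,0.9600)
o3: d²=370 > ρ²=53 → inactive
o4: d²=130 > ρ²=53 → inactive
F = F_att + ΣF_rep = (8.6800,6.2100)
Δp = p'−p = (1.0850,0.7762); α = Δx/Fx = (217/200) / (217/25) = 1/8
check: Δy/Fy = (621/800) / (621/100) = 1/8 ✓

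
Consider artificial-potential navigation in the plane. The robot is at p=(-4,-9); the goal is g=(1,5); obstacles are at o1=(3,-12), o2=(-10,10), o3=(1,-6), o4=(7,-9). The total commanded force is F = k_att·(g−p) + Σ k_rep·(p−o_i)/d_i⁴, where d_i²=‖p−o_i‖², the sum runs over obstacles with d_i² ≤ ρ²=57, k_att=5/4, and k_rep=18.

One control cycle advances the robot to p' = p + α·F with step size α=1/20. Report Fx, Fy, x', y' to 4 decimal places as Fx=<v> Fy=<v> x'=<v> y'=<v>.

Fx=6.1721 Fy=17.4533 x'=-3.6914 y'=-8.1273

F_att = 5/4·(g−p) = 5/4·(5,14) = (6.2500,17.5000)
o1: d²=58 > ρ²=57 → inactive
o2: d²=397 > ρ²=57 → inactive
o3: d²=34 ≤ ρ²=57; F_rep = 18·(-5,-3)/34² = (-0.0779,-0.0467)
o4: d²=121 > ρ²=57 → inactive
F = F_att + ΣF_rep = (6.1721,17.4533)
p' = p + 1/20·F = (-3.6914,-8.1273)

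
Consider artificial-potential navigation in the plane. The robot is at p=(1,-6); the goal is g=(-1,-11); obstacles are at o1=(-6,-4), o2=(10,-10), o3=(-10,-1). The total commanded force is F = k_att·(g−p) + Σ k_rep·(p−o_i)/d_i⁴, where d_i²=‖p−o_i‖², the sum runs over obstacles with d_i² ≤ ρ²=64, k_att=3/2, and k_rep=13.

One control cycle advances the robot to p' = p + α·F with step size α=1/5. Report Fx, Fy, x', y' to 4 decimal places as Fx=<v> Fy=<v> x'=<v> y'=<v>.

F_att = 3/2·(g−p) = 3/2·(-2,-5) = (-3.0000,-7.5000)
o1: d²=53 ≤ ρ²=64; F_rep = 13·(7,-2)/53² = (0.0324,-0.0093)
o2: d²=97 > ρ²=64 → inactive
o3: d²=146 > ρ²=64 → inactive
F = F_att + ΣF_rep = (-2.9676,-7.5093)
p' = p + 1/5·F = (0.4065,-7.5019)

Fx=-2.9676 Fy=-7.5093 x'=0.4065 y'=-7.5019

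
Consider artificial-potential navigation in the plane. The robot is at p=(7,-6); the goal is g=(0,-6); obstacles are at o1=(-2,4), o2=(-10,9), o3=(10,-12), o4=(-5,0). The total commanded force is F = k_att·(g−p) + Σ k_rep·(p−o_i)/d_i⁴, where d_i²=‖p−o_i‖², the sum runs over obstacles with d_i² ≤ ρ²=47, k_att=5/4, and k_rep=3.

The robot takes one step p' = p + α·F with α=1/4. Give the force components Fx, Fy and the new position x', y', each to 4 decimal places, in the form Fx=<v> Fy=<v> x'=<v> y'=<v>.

F_att = 5/4·(g−p) = 5/4·(-7,0) = (-8.7500,0.0000)
o1: d²=181 > ρ²=47 → inactive
o2: d²=514 > ρ²=47 → inactive
o3: d²=45 ≤ ρ²=47; F_rep = 3·(-3,6)/45² = (-0.0044,0.0089)
o4: d²=180 > ρ²=47 → inactive
F = F_att + ΣF_rep = (-8.7544,0.0089)
p' = p + 1/4·F = (4.8114,-5.9978)

Fx=-8.7544 Fy=0.0089 x'=4.8114 y'=-5.9978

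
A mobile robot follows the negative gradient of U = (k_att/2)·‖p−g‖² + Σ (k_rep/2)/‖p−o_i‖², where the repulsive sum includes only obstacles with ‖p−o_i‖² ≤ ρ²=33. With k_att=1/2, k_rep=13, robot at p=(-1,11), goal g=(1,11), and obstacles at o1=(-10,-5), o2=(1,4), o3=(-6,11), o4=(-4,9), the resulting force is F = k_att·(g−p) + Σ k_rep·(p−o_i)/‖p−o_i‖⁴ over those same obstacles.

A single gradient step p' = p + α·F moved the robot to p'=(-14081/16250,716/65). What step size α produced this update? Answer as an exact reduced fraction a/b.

α = 1/10

F_att = 1/2·(g−p) = 1/2·(2,0) = (1.0000,0.0000)
o1: d²=337 > ρ²=33 → inactive
o2: d²=53 > ρ²=33 → inactive
o3: d²=25 ≤ ρ²=33; F_rep = 13·(5,0)/25² = (0.1040,0.0000)
o4: d²=13 ≤ ρ²=33; F_rep = 13·(3,2)/13² = (0.2308,0.1538)
F = F_att + ΣF_rep = (1.3348,0.1538)
Δp = p'−p = (0.1335,0.0154); α = Δx/Fx = (2169/16250) / (2169/1625) = 1/10
check: Δy/Fy = (1/65) / (2/13) = 1/10 ✓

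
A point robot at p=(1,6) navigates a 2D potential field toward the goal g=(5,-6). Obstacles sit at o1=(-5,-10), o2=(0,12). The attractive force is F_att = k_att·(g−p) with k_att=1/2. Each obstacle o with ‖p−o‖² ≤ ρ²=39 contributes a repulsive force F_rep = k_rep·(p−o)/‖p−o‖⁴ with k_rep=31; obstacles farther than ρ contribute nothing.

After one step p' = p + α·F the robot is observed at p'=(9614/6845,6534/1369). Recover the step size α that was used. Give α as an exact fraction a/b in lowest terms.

F_att = 1/2·(g−p) = 1/2·(4,-12) = (2.0000,-6.0000)
o1: d²=292 > ρ²=39 → inactive
o2: d²=37 ≤ ρ²=39; F_rep = 31·(1,-6)/37² = (0.0226,-0.1359)
F = F_att + ΣF_rep = (2.0226,-6.1359)
Δp = p'−p = (0.4045,-1.2272); α = Δx/Fx = (2769/6845) / (2769/1369) = 1/5
check: Δy/Fy = (-1680/1369) / (-8400/1369) = 1/5 ✓

α = 1/5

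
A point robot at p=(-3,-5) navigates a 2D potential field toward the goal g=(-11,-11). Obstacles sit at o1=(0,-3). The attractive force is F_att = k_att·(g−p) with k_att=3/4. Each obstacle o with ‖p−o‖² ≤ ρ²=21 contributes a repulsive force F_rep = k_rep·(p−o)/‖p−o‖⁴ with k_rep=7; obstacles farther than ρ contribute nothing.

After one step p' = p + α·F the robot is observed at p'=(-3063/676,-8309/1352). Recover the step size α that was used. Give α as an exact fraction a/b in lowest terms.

F_att = 3/4·(g−p) = 3/4·(-8,-6) = (-6.0000,-4.5000)
o1: d²=13 ≤ ρ²=21; F_rep = 7·(-3,-2)/13² = (-0.1243,-0.0828)
F = F_att + ΣF_rep = (-6.1243,-4.5828)
Δp = p'−p = (-1.5311,-1.1457); α = Δx/Fx = (-1035/676) / (-1035/169) = 1/4
check: Δy/Fy = (-1549/1352) / (-1549/338) = 1/4 ✓

α = 1/4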